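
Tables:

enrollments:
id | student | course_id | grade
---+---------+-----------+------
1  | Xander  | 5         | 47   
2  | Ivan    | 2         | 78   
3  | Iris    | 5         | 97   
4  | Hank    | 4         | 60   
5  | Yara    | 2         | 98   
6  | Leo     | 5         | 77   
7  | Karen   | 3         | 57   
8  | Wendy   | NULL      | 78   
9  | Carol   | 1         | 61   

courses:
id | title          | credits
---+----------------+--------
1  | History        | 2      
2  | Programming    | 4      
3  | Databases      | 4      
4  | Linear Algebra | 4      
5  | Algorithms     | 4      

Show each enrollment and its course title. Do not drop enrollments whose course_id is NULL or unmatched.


LEFT JOIN keeps every row from enrollments (the left table); where course_id has no match in courses, the course columns become NULL. Walk through each enrollment:
  - enrollment 1 (Xander): course_id=5 -> matches Algorithms
  - enrollment 2 (Ivan): course_id=2 -> matches Programming
  - enrollment 3 (Iris): course_id=5 -> matches Algorithms
  - enrollment 4 (Hank): course_id=4 -> matches Linear Algebra
  - enrollment 5 (Yara): course_id=2 -> matches Programming
  - enrollment 6 (Leo): course_id=5 -> matches Algorithms
  - enrollment 7 (Karen): course_id=3 -> matches Databases
  - enrollment 8 (Wendy): course_id=NULL, no match -> kept with NULL
  - enrollment 9 (Carol): course_id=1 -> matches History
All 9 rows appear; 1 has NULL course.

SQL:
SELECT a.student, b.title AS course
FROM enrollments a
LEFT JOIN courses b ON a.course_id = b.id

Result:
student | course        
--------+---------------
Xander  | Algorithms    
Ivan    | Programming   
Iris    | Algorithms    
Hank    | Linear Algebra
Yara    | Programming   
Leo     | Algorithms    
Karen   | Databases     
Wendy   | NULL          
Carol   | History       


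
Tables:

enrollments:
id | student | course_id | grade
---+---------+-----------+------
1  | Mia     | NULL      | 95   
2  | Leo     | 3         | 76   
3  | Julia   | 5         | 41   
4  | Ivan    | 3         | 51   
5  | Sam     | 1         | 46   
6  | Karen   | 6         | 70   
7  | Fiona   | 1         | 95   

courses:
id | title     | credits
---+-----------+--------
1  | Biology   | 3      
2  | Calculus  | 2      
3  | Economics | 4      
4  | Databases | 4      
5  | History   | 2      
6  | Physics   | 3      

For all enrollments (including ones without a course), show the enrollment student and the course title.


LEFT JOIN keeps every row from enrollments (the left table); where course_id has no match in courses, the course columns become NULL. Walk through each enrollment:
  - enrollment 1 (Mia): course_id=NULL, no match -> kept with NULL
  - enrollment 2 (Leo): course_id=3 -> matches Economics
  - enrollment 3 (Julia): course_id=5 -> matches History
  - enrollment 4 (Ivan): course_id=3 -> matches Economics
  - enrollment 5 (Sam): course_id=1 -> matches Biology
  - enrollment 6 (Karen): course_id=6 -> matches Physics
  - enrollment 7 (Fiona): course_id=1 -> matches Biology
All 7 rows appear; 1 has NULL course.

SQL:
SELECT a.student, b.title AS course
FROM enrollments a
LEFT JOIN courses b ON a.course_id = b.id

Result:
student | course   
--------+----------
Mia     | NULL     
Leo     | Economics
Julia   | History  
Ivan    | Economics
Sam     | Biology  
Karen   | Physics  
Fiona   | Biology  


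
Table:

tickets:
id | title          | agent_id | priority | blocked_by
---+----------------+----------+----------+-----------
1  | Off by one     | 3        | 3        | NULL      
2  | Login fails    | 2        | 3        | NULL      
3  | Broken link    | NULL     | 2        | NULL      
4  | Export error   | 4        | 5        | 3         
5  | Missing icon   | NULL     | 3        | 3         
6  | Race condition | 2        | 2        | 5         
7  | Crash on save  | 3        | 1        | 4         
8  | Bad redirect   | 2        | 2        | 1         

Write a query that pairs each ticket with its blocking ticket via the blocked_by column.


This is a self-join: tickets is joined to a second copy of itself, matching each row's blocked_by to another row's id. Use LEFT JOIN so rows with blocked_by=NULL are kept.
  - ticket 1 (Off by one): blocked_by=NULL -> NULL
  - ticket 2 (Login fails): blocked_by=NULL -> NULL
  - ticket 3 (Broken link): blocked_by=NULL -> NULL
  - ticket 4 (Export error): blocked_by=3 -> Broken link
  - ticket 5 (Missing icon): blocked_by=3 -> Broken link
  - ticket 6 (Race condition): blocked_by=5 -> Missing icon
  - ticket 7 (Crash on save): blocked_by=4 -> Export error
  - ticket 8 (Bad redirect): blocked_by=1 -> Off by one

SQL:
SELECT a.title AS item, b.title AS blocked_by
FROM tickets a
LEFT JOIN tickets b ON a.blocked_by = b.id

Result:
item           | blocked_by  
---------------+-------------
Off by one     | NULL        
Login fails    | NULL        
Broken link    | NULL        
Export error   | Broken link 
Missing icon   | Broken link 
Race condition | Missing icon
Crash on save  | Export error
Bad redirect   | Off by one  


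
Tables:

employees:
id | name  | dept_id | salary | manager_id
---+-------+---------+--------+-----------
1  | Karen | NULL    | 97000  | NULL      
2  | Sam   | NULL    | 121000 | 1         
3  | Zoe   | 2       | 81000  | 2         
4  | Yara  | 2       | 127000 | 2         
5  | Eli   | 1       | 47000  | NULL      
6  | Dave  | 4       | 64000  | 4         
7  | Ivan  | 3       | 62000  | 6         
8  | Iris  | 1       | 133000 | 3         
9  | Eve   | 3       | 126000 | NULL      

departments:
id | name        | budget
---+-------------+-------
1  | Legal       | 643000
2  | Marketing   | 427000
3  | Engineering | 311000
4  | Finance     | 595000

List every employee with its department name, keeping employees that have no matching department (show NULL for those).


LEFT JOIN keeps every row from employees (the left table); where dept_id has no match in departments, the department columns become NULL. Walk through each employee:
  - employee 1 (Karen): dept_id=NULL, no match -> kept with NULL
  - employee 2 (Sam): dept_id=NULL, no match -> kept with NULL
  - employee 3 (Zoe): dept_id=2 -> matches Marketing
  - employee 4 (Yara): dept_id=2 -> matches Marketing
  - employee 5 (Eli): dept_id=1 -> matches Legal
  - employee 6 (Dave): dept_id=4 -> matches Finance
  - employee 7 (Ivan): dept_id=3 -> matches Engineering
  - employee 8 (Iris): dept_id=1 -> matches Legal
  - employee 9 (Eve): dept_id=3 -> matches Engineering
All 9 rows appear; 2 have NULL department.

SQL:
SELECT a.name, b.name AS department
FROM employees a
LEFT JOIN departments b ON a.dept_id = b.id

Result:
name  | department 
------+------------
Karen | NULL       
Sam   | NULL       
Zoe   | Marketing  
Yara  | Marketing  
Eli   | Legal      
Dave  | Finance    
Ivan  | Engineering
Iris  | Legal      
Eve   | Engineering


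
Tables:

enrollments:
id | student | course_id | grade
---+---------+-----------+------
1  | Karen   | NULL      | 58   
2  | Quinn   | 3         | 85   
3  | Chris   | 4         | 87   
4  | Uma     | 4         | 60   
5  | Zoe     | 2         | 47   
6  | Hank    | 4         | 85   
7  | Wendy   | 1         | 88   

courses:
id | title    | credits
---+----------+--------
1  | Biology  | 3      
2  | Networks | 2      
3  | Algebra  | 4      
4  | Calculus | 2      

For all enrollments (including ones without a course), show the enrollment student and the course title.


LEFT JOIN keeps every row from enrollments (the left table); where course_id has no match in courses, the course columns become NULL. Walk through each enrollment:
  - enrollment 1 (Karen): course_id=NULL, no match -> kept with NULL
  - enrollment 2 (Quinn): course_id=3 -> matches Algebra
  - enrollment 3 (Chris): course_id=4 -> matches Calculus
  - enrollment 4 (Uma): course_id=4 -> matches Calculus
  - enrollment 5 (Zoe): course_id=2 -> matches Networks
  - enrollment 6 (Hank): course_id=4 -> matches Calculus
  - enrollment 7 (Wendy): course_id=1 -> matches Biology
All 7 rows appear; 1 has NULL course.

SQL:
SELECT a.student, b.title AS course
FROM enrollments a
LEFT JOIN courses b ON a.course_id = b.id

Result:
student | course  
--------+---------
Karen   | NULL    
Quinn   | Algebra 
Chris   | Calculus
Uma     | Calculus
Zoe     | Networks
Hank    | Calculus
Wendy   | Biology 


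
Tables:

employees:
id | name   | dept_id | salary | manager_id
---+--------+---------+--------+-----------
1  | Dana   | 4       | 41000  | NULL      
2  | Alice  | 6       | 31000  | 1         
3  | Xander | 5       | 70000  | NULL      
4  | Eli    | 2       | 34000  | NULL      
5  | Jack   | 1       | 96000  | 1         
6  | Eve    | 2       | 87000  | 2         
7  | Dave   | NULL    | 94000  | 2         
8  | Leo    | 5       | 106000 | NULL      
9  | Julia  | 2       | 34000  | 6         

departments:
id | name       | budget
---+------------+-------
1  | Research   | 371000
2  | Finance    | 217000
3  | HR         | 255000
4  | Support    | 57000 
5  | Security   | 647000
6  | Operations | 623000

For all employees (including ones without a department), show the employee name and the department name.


LEFT JOIN keeps every row from employees (the left table); where dept_id has no match in departments, the department columns become NULL. Walk through each employee:
  - employee 1 (Dana): dept_id=4 -> matches Support
  - employee 2 (Alice): dept_id=6 -> matches Operations
  - employee 3 (Xander): dept_id=5 -> matches Security
  - employee 4 (Eli): dept_id=2 -> matches Finance
  - employee 5 (Jack): dept_id=1 -> matches Research
  - employee 6 (Eve): dept_id=2 -> matches Finance
  - employee 7 (Dave): dept_id=NULL, no match -> kept with NULL
  - employee 8 (Leo): dept_id=5 -> matches Security
  - employee 9 (Julia): dept_id=2 -> matches Finance
All 9 rows appear; 1 has NULL department.

SQL:
SELECT a.name, b.name AS department
FROM employees a
LEFT JOIN departments b ON a.dept_id = b.id

Result:
name   | department
-------+-----------
Dana   | Support   
Alice  | Operations
Xander | Security  
Eli    | Finance   
Jack   | Research  
Eve    | Finance   
Dave   | NULL      
Leo    | Security  
Julia  | Finance   


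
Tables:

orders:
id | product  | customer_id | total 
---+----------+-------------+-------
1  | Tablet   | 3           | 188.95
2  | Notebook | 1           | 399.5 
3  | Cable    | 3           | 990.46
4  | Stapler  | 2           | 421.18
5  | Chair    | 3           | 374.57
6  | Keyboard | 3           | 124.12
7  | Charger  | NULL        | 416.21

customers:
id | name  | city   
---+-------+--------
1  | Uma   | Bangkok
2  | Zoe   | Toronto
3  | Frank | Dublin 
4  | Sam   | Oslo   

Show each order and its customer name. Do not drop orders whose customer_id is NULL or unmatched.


LEFT JOIN keeps every row from orders (the left table); where customer_id has no match in customers, the customer columns become NULL. Walk through each order:
  - order 1 (Tablet): customer_id=3 -> matches Frank
  - order 2 (Notebook): customer_id=1 -> matches Uma
  - order 3 (Cable): customer_id=3 -> matches Frank
  - order 4 (Stapler): customer_id=2 -> matches Zoe
  - order 5 (Chair): customer_id=3 -> matches Frank
  - order 6 (Keyboard): customer_id=3 -> matches Frank
  - order 7 (Charger): customer_id=NULL, no match -> kept with NULL
All 7 rows appear; 1 has NULL customer.

SQL:
SELECT a.product, b.name AS customer
FROM orders a
LEFT JOIN customers b ON a.customer_id = b.id

Result:
product  | customer
---------+---------
Tablet   | Frank   
Notebook | Uma     
Cable    | Frank   
Stapler  | Zoe     
Chair    | Frank   
Keyboard | Frank   
Charger  | NULL    


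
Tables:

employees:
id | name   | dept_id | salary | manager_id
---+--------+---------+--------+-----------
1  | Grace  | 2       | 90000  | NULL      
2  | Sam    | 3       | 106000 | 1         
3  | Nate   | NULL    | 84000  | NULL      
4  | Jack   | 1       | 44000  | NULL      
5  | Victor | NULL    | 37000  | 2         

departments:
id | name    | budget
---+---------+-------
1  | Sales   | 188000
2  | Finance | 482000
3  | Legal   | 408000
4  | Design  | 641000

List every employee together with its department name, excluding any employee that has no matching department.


INNER JOIN keeps only employees rows whose dept_id matches an id in departments. Walk through each employee:
  - employee 1 (Grace): dept_id=2 -> matches Finance
  - employee 2 (Sam): dept_id=3 -> matches Legal
  - employee 3 (Nate): dept_id=NULL, no match -> dropped
  - employee 4 (Jack): dept_id=1 -> matches Sales
  - employee 5 (Victor): dept_id=NULL, no match -> dropped
So 2 of 5 rows are dropped.

SQL:
SELECT a.name, b.name AS department
FROM employees a
INNER JOIN departments b ON a.dept_id = b.id

Result:
name  | department
------+-----------
Grace | Finance   
Sam   | Legal     
Jack  | Sales     


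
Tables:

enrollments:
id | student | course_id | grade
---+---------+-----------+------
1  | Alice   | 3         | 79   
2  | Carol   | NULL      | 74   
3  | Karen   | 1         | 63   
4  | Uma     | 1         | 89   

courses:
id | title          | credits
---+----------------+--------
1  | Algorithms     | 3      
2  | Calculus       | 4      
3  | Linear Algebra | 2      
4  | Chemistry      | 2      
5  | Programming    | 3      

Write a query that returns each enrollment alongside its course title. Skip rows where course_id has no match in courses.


INNER JOIN keeps only enrollments rows whose course_id matches an id in courses. Walk through each enrollment:
  - enrollment 1 (Alice): course_id=3 -> matches Linear Algebra
  - enrollment 2 (Carol): course_id=NULL, no match -> dropped
  - enrollment 3 (Karen): course_id=1 -> matches Algorithms
  - enrollment 4 (Uma): course_id=1 -> matches Algorithms
So 1 of 4 rows is dropped.

SQL:
SELECT a.student, b.title AS course
FROM enrollments a
INNER JOIN courses b ON a.course_id = b.id

Result:
student | course        
--------+---------------
Alice   | Linear Algebra
Karen   | Algorithms    
Uma     | Algorithms    


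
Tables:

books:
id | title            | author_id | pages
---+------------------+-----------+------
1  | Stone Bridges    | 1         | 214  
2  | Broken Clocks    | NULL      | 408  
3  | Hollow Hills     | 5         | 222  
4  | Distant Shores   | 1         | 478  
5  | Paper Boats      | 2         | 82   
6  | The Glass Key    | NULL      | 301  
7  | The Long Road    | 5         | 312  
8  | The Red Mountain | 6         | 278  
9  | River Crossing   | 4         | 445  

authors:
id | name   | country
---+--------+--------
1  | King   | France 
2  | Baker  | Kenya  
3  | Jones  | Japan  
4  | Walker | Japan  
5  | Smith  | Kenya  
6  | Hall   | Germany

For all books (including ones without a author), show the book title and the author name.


LEFT JOIN keeps every row from books (the left table); where author_id has no match in authors, the author columns become NULL. Walk through each book:
  - book 1 (Stone Bridges): author_id=1 -> matches King
  - book 2 (Broken Clocks): author_id=NULL, no match -> kept with NULL
  - book 3 (Hollow Hills): author_id=5 -> matches Smith
  - book 4 (Distant Shores): author_id=1 -> matches King
  - book 5 (Paper Boats): author_id=2 -> matches Baker
  - book 6 (The Glass Key): author_id=NULL, no match -> kept with NULL
  - book 7 (The Long Road): author_id=5 -> matches Smith
  - book 8 (The Red Mountain): author_id=6 -> matches Hall
  - book 9 (River Crossing): author_id=4 -> matches Walker
All 9 rows appear; 2 have NULL author.

SQL:
SELECT a.title, b.name AS author
FROM books a
LEFT JOIN authors b ON a.author_id = b.id

Result:
title            | author
-----------------+-------
Stone Bridges    | King  
Broken Clocks    | NULL  
Hollow Hills     | Smith 
Distant Shores   | King  
Paper Boats      | Baker 
The Glass Key    | NULL  
The Long Road    | Smith 
The Red Mountain | Hall  
River Crossing   | Walker


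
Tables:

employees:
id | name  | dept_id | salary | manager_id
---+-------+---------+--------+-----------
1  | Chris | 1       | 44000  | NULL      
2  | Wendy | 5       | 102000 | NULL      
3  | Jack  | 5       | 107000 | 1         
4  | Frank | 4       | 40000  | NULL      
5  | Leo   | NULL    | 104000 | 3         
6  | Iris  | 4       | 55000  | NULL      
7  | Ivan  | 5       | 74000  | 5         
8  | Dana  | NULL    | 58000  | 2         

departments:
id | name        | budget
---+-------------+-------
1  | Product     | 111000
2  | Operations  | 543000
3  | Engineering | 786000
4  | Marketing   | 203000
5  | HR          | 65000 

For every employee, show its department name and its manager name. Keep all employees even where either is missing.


Two LEFT JOINs from the same base table employees: one to departments via dept_id, one to employees itself via manager_id. Both are LEFT so every employee is preserved.
Match against departments:
  - employee 1 (Chris): dept_id=1 -> matches Product
  - employee 2 (Wendy): dept_id=5 -> matches HR
  - employee 3 (Jack): dept_id=5 -> matches HR
  - employee 4 (Frank): dept_id=4 -> matches Marketing
  - employee 5 (Leo): dept_id=NULL, no match -> kept with NULL
  - employee 6 (Iris): dept_id=4 -> matches Marketing
  - employee 7 (Ivan): dept_id=5 -> matches HR
  - employee 8 (Dana): dept_id=NULL, no match -> kept with NULL
Match against employees (self):
  - employee 1 (Chris): manager_id=NULL -> NULL
  - employee 2 (Wendy): manager_id=NULL -> NULL
  - employee 3 (Jack): manager_id=1 -> Chris
  - employee 4 (Frank): manager_id=NULL -> NULL
  - employee 5 (Leo): manager_id=3 -> Jack
  - employee 6 (Iris): manager_id=NULL -> NULL
  - employee 7 (Ivan): manager_id=5 -> Leo
  - employee 8 (Dana): manager_id=2 -> Wendy

SQL:
SELECT a.name, b.name AS department, c.name AS manager
FROM employees a
LEFT JOIN departments b ON a.dept_id = b.id
LEFT JOIN employees c ON a.manager_id = c.id

Result:
name  | department | manager
------+------------+--------
Chris | Product    | NULL   
Wendy | HR         | NULL   
Jack  | HR         | Chris  
Frank | Marketing  | NULL   
Leo   | NULL       | Jack   
Iris  | Marketing  | NULL   
Ivan  | HR         | Leo    
Dana  | NULL       | Wendy  


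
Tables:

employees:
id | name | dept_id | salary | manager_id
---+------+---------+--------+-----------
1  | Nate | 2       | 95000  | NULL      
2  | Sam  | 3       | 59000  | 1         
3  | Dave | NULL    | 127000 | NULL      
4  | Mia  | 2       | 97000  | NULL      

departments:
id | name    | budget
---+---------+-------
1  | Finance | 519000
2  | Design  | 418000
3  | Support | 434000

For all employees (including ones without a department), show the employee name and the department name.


LEFT JOIN keeps every row from employees (the left table); where dept_id has no match in departments, the department columns become NULL. Walk through each employee:
  - employee 1 (Nate): dept_id=2 -> matches Design
  - employee 2 (Sam): dept_id=3 -> matches Support
  - employee 3 (Dave): dept_id=NULL, no match -> kept with NULL
  - employee 4 (Mia): dept_id=2 -> matches Design
All 4 rows appear; 1 has NULL department.

SQL:
SELECT a.name, b.name AS department
FROM employees a
LEFT JOIN departments b ON a.dept_id = b.id

Result:
name | department
-----+-----------
Nate | Design    
Sam  | Support   
Dave | NULL      
Mia  | Design    


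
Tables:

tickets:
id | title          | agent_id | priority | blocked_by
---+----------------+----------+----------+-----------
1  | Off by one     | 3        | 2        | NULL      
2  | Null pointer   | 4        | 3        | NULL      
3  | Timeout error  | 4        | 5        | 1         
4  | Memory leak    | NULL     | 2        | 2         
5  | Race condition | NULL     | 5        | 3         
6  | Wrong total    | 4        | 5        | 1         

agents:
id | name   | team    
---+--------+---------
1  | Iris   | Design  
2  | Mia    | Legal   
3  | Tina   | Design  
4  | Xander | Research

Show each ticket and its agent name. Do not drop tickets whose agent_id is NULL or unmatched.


LEFT JOIN keeps every row from tickets (the left table); where agent_id has no match in agents, the agent columns become NULL. Walk through each ticket:
  - ticket 1 (Off by one): agent_id=3 -> matches Tina
  - ticket 2 (Null pointer): agent_id=4 -> matches Xander
  - ticket 3 (Timeout error): agent_id=4 -> matches Xander
  - ticket 4 (Memory leak): agent_id=NULL, no match -> kept with NULL
  - ticket 5 (Race condition): agent_id=NULL, no match -> kept with NULL
  - ticket 6 (Wrong total): agent_id=4 -> matches Xander
All 6 rows appear; 2 have NULL agent.

SQL:
SELECT a.title, b.name AS agent
FROM tickets a
LEFT JOIN agents b ON a.agent_id = b.id

Result:
title          | agent 
---------------+-------
Off by one     | Tina  
Null pointer   | Xander
Timeout error  | Xander
Memory leak    | NULL  
Race condition | NULL  
Wrong total    | Xander


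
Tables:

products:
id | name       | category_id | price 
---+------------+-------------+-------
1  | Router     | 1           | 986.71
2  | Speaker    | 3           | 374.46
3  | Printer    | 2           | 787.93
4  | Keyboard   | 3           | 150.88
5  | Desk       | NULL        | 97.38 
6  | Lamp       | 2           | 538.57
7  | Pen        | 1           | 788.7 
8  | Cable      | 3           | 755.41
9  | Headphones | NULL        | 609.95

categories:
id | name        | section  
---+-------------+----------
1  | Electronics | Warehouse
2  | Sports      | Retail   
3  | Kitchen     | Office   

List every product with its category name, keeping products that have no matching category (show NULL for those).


LEFT JOIN keeps every row from products (the left table); where category_id has no match in categories, the category columns become NULL. Walk through each product:
  - product 1 (Router): category_id=1 -> matches Electronics
  - product 2 (Speaker): category_id=3 -> matches Kitchen
  - product 3 (Printer): category_id=2 -> matches Sports
  - product 4 (Keyboard): category_id=3 -> matches Kitchen
  - product 5 (Desk): category_id=NULL, no match -> kept with NULL
  - product 6 (Lamp): category_id=2 -> matches Sports
  - product 7 (Pen): category_id=1 -> matches Electronics
  - product 8 (Cable): category_id=3 -> matches Kitchen
  - product 9 (Headphones): category_id=NULL, no match -> kept with NULL
All 9 rows appear; 2 have NULL category.

SQL:
SELECT a.name, b.name AS category
FROM products a
LEFT JOIN categories b ON a.category_id = b.id

Result:
name       | category   
-----------+------------
Router     | Electronics
Speaker    | Kitchen    
Printer    | Sports     
Keyboard   | Kitchen    
Desk       | NULL       
Lamp       | Sports     
Pen        | Electronics
Cable      | Kitchen    
Headphones | NULL       


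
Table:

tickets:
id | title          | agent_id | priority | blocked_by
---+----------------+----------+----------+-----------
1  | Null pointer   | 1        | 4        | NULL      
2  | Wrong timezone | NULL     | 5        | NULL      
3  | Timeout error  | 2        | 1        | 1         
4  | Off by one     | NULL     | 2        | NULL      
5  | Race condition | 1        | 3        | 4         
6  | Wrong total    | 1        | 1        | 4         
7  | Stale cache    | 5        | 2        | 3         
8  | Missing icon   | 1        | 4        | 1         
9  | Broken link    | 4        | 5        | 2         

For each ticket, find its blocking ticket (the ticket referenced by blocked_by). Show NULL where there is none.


This is a self-join: tickets is joined to a second copy of itself, matching each row's blocked_by to another row's id. Use LEFT JOIN so rows with blocked_by=NULL are kept.
  - ticket 1 (Null pointer): blocked_by=NULL -> NULL
  - ticket 2 (Wrong timezone): blocked_by=NULL -> NULL
  - ticket 3 (Timeout error): blocked_by=1 -> Null pointer
  - ticket 4 (Off by one): blocked_by=NULL -> NULL
  - ticket 5 (Race condition): blocked_by=4 -> Off by one
  - ticket 6 (Wrong total): blocked_by=4 -> Off by one
  - ticket 7 (Stale cache): blocked_by=3 -> Timeout error
  - ticket 8 (Missing icon): blocked_by=1 -> Null pointer
  - ticket 9 (Broken link): blocked_by=2 -> Wrong timezone

SQL:
SELECT a.title AS item, b.title AS blocked_by
FROM tickets a
LEFT JOIN tickets b ON a.blocked_by = b.id

Result:
item           | blocked_by    
---------------+---------------
Null pointer   | NULL          
Wrong timezone | NULL          
Timeout error  | Null pointer  
Off by one     | NULL          
Race condition | Off by one    
Wrong total    | Off by one    
Stale cache    | Timeout error 
Missing icon   | Null pointer  
Broken link    | Wrong timezone


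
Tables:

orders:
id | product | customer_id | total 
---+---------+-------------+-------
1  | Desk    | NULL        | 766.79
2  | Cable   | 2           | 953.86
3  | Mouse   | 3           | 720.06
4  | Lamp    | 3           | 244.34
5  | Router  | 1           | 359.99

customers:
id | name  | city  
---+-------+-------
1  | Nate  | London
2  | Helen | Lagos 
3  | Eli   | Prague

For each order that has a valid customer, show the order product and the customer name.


INNER JOIN keeps only orders rows whose customer_id matches an id in customers. Walk through each order:
  - order 1 (Desk): customer_id=NULL, no match -> dropped
  - order 2 (Cable): customer_id=2 -> matches Helen
  - order 3 (Mouse): customer_id=3 -> matches Eli
  - order 4 (Lamp): customer_id=3 -> matches Eli
  - order 5 (Router): customer_id=1 -> matches Nate
So 1 of 5 rows is dropped.

SQL:
SELECT a.product, b.name AS customer
FROM orders a
INNER JOIN customers b ON a.customer_id = b.id

Result:
product | customer
--------+---------
Cable   | Helen   
Mouse   | Eli     
Lamp    | Eli     
Router  | Nate    


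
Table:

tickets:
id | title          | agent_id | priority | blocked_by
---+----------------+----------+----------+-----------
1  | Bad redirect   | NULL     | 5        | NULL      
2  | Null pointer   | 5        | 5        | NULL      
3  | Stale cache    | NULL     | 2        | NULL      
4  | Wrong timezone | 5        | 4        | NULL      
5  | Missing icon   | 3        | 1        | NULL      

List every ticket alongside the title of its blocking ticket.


This is a self-join: tickets is joined to a second copy of itself, matching each row's blocked_by to another row's id. Use LEFT JOIN so rows with blocked_by=NULL are kept.
  - ticket 1 (Bad redirect): blocked_by=NULL -> NULL
  - ticket 2 (Null pointer): blocked_by=NULL -> NULL
  - ticket 3 (Stale cache): blocked_by=NULL -> NULL
  - ticket 4 (Wrong timezone): blocked_by=NULL -> NULL
  - ticket 5 (Missing icon): blocked_by=NULL -> NULL

SQL:
SELECT a.title AS item, b.title AS blocked_by
FROM tickets a
LEFT JOIN tickets b ON a.blocked_by = b.id

Result:
item           | blocked_by
---------------+-----------
Bad redirect   | NULL      
Null pointer   | NULL      
Stale cache    | NULL      
Wrong timezone | NULL      
Missing icon   | NULL      


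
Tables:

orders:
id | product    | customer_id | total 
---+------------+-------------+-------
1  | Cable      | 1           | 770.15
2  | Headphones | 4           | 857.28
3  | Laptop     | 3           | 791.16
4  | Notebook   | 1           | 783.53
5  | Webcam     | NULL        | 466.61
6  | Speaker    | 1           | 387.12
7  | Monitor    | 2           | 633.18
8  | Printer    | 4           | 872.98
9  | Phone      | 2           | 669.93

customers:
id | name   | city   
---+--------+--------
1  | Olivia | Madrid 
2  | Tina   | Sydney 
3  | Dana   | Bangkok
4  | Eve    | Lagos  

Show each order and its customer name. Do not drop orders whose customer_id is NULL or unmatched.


LEFT JOIN keeps every row from orders (the left table); where customer_id has no match in customers, the customer columns become NULL. Walk through each order:
  - order 1 (Cable): customer_id=1 -> matches Olivia
  - order 2 (Headphones): customer_id=4 -> matches Eve
  - order 3 (Laptop): customer_id=3 -> matches Dana
  - order 4 (Notebook): customer_id=1 -> matches Olivia
  - order 5 (Webcam): customer_id=NULL, no match -> kept with NULL
  - order 6 (Speaker): customer_id=1 -> matches Olivia
  - order 7 (Monitor): customer_id=2 -> matches Tina
  - order 8 (Printer): customer_id=4 -> matches Eve
  - order 9 (Phone): customer_id=2 -> matches Tina
All 9 rows appear; 1 has NULL customer.

SQL:
SELECT a.product, b.name AS customer
FROM orders a
LEFT JOIN customers b ON a.customer_id = b.id

Result:
product    | customer
-----------+---------
Cable      | Olivia  
Headphones | Eve     
Laptop     | Dana    
Notebook   | Olivia  
Webcam     | NULL    
Speaker    | Olivia  
Monitor    | Tina    
Printer    | Eve     
Phone      | Tina    


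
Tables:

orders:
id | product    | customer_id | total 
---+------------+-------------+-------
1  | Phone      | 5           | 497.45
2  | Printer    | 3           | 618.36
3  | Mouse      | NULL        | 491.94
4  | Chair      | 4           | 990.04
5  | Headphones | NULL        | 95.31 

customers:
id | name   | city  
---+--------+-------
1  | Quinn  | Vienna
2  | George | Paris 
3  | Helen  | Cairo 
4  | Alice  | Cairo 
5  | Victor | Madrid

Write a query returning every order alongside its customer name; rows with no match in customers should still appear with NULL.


LEFT JOIN keeps every row from orders (the left table); where customer_id has no match in customers, the customer columns become NULL. Walk through each order:
  - order 1 (Phone): customer_id=5 -> matches Victor
  - order 2 (Printer): customer_id=3 -> matches Helen
  - order 3 (Mouse): customer_id=NULL, no match -> kept with NULL
  - order 4 (Chair): customer_id=4 -> matches Alice
  - order 5 (Headphones): customer_id=NULL, no match -> kept with NULL
All 5 rows appear; 2 have NULL customer.

SQL:
SELECT a.product, b.name AS customer
FROM orders a
LEFT JOIN customers b ON a.customer_id = b.id

Result:
product    | customer
-----------+---------
Phone      | Victor  
Printer    | Helen   
Mouse      | NULL    
Chair      | Alice   
Headphones | NULL    


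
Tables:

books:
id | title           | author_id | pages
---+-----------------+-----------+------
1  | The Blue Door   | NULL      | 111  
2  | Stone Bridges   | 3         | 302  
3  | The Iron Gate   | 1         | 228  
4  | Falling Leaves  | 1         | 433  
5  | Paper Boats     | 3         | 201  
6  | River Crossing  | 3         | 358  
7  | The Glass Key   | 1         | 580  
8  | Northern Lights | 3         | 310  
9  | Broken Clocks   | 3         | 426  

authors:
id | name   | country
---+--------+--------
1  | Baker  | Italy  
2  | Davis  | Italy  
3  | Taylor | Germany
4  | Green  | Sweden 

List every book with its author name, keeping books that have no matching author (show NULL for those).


LEFT JOIN keeps every row from books (the left table); where author_id has no match in authors, the author columns become NULL. Walk through each book:
  - book 1 (The Blue Door): author_id=NULL, no match -> kept with NULL
  - book 2 (Stone Bridges): author_id=3 -> matches Taylor
  - book 3 (The Iron Gate): author_id=1 -> matches Baker
  - book 4 (Falling Leaves): author_id=1 -> matches Baker
  - book 5 (Paper Boats): author_id=3 -> matches Taylor
  - book 6 (River Crossing): author_id=3 -> matches Taylor
  - book 7 (The Glass Key): author_id=1 -> matches Baker
  - book 8 (Northern Lights): author_id=3 -> matches Taylor
  - book 9 (Broken Clocks): author_id=3 -> matches Taylor
All 9 rows appear; 1 has NULL author.

SQL:
SELECT a.title, b.name AS author
FROM books a
LEFT JOIN authors b ON a.author_id = b.id

Result:
title           | author
----------------+-------
The Blue Door   | NULL  
Stone Bridges   | Taylor
The Iron Gate   | Baker 
Falling Leaves  | Baker 
Paper Boats     | Taylor
River Crossing  | Taylor
The Glass Key   | Baker 
Northern Lights | Taylor
Broken Clocks   | Taylor


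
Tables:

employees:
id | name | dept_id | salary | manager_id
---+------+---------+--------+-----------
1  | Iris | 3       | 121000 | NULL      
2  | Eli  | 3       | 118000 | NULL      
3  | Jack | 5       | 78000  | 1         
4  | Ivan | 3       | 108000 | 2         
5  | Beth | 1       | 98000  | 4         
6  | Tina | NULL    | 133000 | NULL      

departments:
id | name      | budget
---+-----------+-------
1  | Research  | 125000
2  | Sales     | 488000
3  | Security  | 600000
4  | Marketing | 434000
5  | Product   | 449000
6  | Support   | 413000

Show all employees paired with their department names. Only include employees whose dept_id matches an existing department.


INNER JOIN keeps only employees rows whose dept_id matches an id in departments. Walk through each employee:
  - employee 1 (Iris): dept_id=3 -> matches Security
  - employee 2 (Eli): dept_id=3 -> matches Security
  - employee 3 (Jack): dept_id=5 -> matches Product
  - employee 4 (Ivan): dept_id=3 -> matches Security
  - employee 5 (Beth): dept_id=1 -> matches Research
  - employee 6 (Tina): dept_id=NULL, no match -> dropped
So 1 of 6 rows is dropped.

SQL:
SELECT a.name, b.name AS department
FROM employees a
INNER JOIN departments b ON a.dept_id = b.id

Result:
name | department
-----+-----------
Iris | Security  
Eli  | Security  
Jack | Product   
Ivan | Security  
Beth | Research  


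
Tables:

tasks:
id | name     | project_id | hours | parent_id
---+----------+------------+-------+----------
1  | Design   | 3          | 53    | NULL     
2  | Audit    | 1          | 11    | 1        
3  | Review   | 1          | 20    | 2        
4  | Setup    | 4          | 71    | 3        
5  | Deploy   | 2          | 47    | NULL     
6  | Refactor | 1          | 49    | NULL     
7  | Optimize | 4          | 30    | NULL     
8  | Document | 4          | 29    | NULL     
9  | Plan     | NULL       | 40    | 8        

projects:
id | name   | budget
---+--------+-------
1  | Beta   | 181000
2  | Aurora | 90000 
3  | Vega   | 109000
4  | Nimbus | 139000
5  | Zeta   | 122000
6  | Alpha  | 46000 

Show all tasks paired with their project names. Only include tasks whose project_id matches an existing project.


INNER JOIN keeps only tasks rows whose project_id matches an id in projects. Walk through each task:
  - task 1 (Design): project_id=3 -> matches Vega
  - task 2 (Audit): project_id=1 -> matches Beta
  - task 3 (Review): project_id=1 -> matches Beta
  - task 4 (Setup): project_id=4 -> matches Nimbus
  - task 5 (Deploy): project_id=2 -> matches Aurora
  - task 6 (Refactor): project_id=1 -> matches Beta
  - task 7 (Optimize): project_id=4 -> matches Nimbus
  - task 8 (Document): project_id=4 -> matches Nimbus
  - task 9 (Plan): project_id=NULL, no match -> dropped
So 1 of 9 rows is dropped.

SQL:
SELECT a.name, b.name AS project
FROM tasks a
INNER JOIN projects b ON a.project_id = b.id

Result:
name     | project
---------+--------
Design   | Vega   
Audit    | Beta   
Review   | Beta   
Setup    | Nimbus 
Deploy   | Aurora 
Refactor | Beta   
Optimize | Nimbus 
Document | Nimbus 


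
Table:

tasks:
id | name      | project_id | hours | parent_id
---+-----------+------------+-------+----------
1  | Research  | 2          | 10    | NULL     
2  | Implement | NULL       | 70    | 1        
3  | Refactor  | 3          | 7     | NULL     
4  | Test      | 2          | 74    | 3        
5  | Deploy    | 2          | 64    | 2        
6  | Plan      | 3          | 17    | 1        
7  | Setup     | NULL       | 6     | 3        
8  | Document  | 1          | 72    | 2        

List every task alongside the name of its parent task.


This is a self-join: tasks is joined to a second copy of itself, matching each row's parent_id to another row's id. Use LEFT JOIN so rows with parent_id=NULL are kept.
  - task 1 (Research): parent_id=NULL -> NULL
  - task 2 (Implement): parent_id=1 -> Research
  - task 3 (Refactor): parent_id=NULL -> NULL
  - task 4 (Test): parent_id=3 -> Refactor
  - task 5 (Deploy): parent_id=2 -> Implement
  - task 6 (Plan): parent_id=1 -> Research
  - task 7 (Setup): parent_id=3 -> Refactor
  - task 8 (Document): parent_id=2 -> Implement

SQL:
SELECT a.name AS item, b.name AS parent
FROM tasks a
LEFT JOIN tasks b ON a.parent_id = b.id

Result:
item      | parent   
----------+----------
Research  | NULL     
Implement | Research 
Refactor  | NULL     
Test      | Refactor 
Deploy    | Implement
Plan      | Research 
Setup     | Refactor 
Document  | Implement


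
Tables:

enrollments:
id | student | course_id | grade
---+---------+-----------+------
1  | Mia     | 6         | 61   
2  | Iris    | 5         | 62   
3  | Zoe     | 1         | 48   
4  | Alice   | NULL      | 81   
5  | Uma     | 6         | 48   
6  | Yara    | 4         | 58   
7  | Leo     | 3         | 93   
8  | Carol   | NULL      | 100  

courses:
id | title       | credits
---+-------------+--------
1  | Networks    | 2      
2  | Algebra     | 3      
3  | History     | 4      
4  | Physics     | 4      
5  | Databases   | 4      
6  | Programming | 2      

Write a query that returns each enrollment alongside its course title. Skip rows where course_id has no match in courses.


INNER JOIN keeps only enrollments rows whose course_id matches an id in courses. Walk through each enrollment:
  - enrollment 1 (Mia): course_id=6 -> matches Programming
  - enrollment 2 (Iris): course_id=5 -> matches Databases
  - enrollment 3 (Zoe): course_id=1 -> matches Networks
  - enrollment 4 (Alice): course_id=NULL, no match -> dropped
  - enrollment 5 (Uma): course_id=6 -> matches Programming
  - enrollment 6 (Yara): course_id=4 -> matches Physics
  - enrollment 7 (Leo): course_id=3 -> matches History
  - enrollment 8 (Carol): course_id=NULL, no match -> dropped
So 2 of 8 rows are dropped.

SQL:
SELECT a.student, b.title AS course
FROM enrollments a
INNER JOIN courses b ON a.course_id = b.id

Result:
student | course     
--------+------------
Mia     | Programming
Iris    | Databases  
Zoe     | Networks   
Uma     | Programming
Yara    | Physics    
Leo     | History    


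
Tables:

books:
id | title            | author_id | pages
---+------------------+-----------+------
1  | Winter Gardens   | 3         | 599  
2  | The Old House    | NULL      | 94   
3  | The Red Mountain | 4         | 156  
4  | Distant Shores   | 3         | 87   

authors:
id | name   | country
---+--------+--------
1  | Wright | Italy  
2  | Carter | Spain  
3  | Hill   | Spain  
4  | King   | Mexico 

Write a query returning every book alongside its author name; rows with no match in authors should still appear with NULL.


LEFT JOIN keeps every row from books (the left table); where author_id has no match in authors, the author columns become NULL. Walk through each book:
  - book 1 (Winter Gardens): author_id=3 -> matches Hill
  - book 2 (The Old House): author_id=NULL, no match -> kept with NULL
  - book 3 (The Red Mountain): author_id=4 -> matches King
  - book 4 (Distant Shores): author_id=3 -> matches Hill
All 4 rows appear; 1 has NULL author.

SQL:
SELECT a.title, b.name AS author
FROM books a
LEFT JOIN authors b ON a.author_id = b.id

Result:
title            | author
-----------------+-------
Winter Gardens   | Hill  
The Old House    | NULL  
The Red Mountain | King  
Distant Shores   | Hill  


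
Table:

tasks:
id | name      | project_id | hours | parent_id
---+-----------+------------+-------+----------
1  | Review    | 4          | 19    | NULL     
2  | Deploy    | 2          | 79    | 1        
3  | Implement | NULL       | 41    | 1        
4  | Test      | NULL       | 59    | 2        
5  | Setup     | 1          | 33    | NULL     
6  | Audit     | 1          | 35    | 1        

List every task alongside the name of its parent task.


This is a self-join: tasks is joined to a second copy of itself, matching each row's parent_id to another row's id. Use LEFT JOIN so rows with parent_id=NULL are kept.
  - task 1 (Review): parent_id=NULL -> NULL
  - task 2 (Deploy): parent_id=1 -> Review
  - task 3 (Implement): parent_id=1 -> Review
  - task 4 (Test): parent_id=2 -> Deploy
  - task 5 (Setup): parent_id=NULL -> NULL
  - task 6 (Audit): parent_id=1 -> Review

SQL:
SELECT a.name AS item, b.name AS parent
FROM tasks a
LEFT JOIN tasks b ON a.parent_id = b.id

Result:
item      | parent
----------+-------
Review    | NULL  
Deploy    | Review
Implement | Review
Test      | Deploy
Setup     | NULL  
Audit     | Review


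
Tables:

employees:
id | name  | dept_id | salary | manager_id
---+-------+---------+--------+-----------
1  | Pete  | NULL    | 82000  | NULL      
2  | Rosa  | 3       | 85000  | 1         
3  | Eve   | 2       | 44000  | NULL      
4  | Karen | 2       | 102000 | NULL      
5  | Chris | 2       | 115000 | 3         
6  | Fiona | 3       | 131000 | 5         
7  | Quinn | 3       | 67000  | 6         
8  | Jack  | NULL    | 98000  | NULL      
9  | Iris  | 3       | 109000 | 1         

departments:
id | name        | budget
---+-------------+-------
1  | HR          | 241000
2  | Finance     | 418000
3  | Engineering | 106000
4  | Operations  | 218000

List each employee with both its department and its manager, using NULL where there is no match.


Two LEFT JOINs from the same base table employees: one to departments via dept_id, one to employees itself via manager_id. Both are LEFT so every employee is preserved.
Match against departments:
  - employee 1 (Pete): dept_id=NULL, no match -> kept with NULL
  - employee 2 (Rosa): dept_id=3 -> matches Engineering
  - employee 3 (Eve): dept_id=2 -> matches Finance
  - employee 4 (Karen): dept_id=2 -> matches Finance
  - employee 5 (Chris): dept_id=2 -> matches Finance
  - employee 6 (Fiona): dept_id=3 -> matches Engineering
  - employee 7 (Quinn): dept_id=3 -> matches Engineering
  - employee 8 (Jack): dept_id=NULL, no match -> kept with NULL
  - employee 9 (Iris): dept_id=3 -> matches Engineering
Match against employees (self):
  - employee 1 (Pete): manager_id=NULL -> NULL
  - employee 2 (Rosa): manager_id=1 -> Pete
  - employee 3 (Eve): manager_id=NULL -> NULL
  - employee 4 (Karen): manager_id=NULL -> NULL
  - employee 5 (Chris): manager_id=3 -> Eve
  - employee 6 (Fiona): manager_id=5 -> Chris
  - employee 7 (Quinn): manager_id=6 -> Fiona
  - employee 8 (Jack): manager_id=NULL -> NULL
  - employee 9 (Iris): manager_id=1 -> Pete

SQL:
SELECT a.name, b.name AS department, c.name AS manager
FROM employees a
LEFT JOIN departments b ON a.dept_id = b.id
LEFT JOIN employees c ON a.manager_id = c.id

Result:
name  | department  | manager
------+-------------+--------
Pete  | NULL        | NULL   
Rosa  | Engineering | Pete   
Eve   | Finance     | NULL   
Karen | Finance     | NULL   
Chris | Finance     | Eve    
Fiona | Engineering | Chris  
Quinn | Engineering | Fiona  
Jack  | NULL        | NULL   
Iris  | Engineering | Pete   
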